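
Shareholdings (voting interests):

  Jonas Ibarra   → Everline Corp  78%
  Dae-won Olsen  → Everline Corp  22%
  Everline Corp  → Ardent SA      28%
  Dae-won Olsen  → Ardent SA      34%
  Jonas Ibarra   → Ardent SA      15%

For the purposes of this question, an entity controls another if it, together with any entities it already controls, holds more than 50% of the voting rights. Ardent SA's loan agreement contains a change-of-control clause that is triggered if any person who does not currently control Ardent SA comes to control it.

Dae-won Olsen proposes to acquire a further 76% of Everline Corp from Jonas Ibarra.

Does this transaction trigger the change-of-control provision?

The purchase adds only to Dae-won's holdings (Jonas's stake shrinks), so Dae-won is the only person who could newly come to control Ardent.
Dae-won's largest direct stake is 34% in Ardent, which does not meet the threshold, so Dae-won controls no company.
In Ardent, Dae-won's side holds only 34%, not > 50%.
So before the transaction, Dae-won does not control Ardent.
After the purchase, Dae-won's direct stake in Everline rises to 22% + 76% = 98%, and Jonas's stake falls to 2%.
Dae-won holds 98% of Everline, so Dae-won controls Everline.
Dae-won and Everline together hold 34% + 28% = 62% of Ardent, so Dae-won controls Ardent.
Dae-won did not control Ardent before and does after, so the clause is triggered.

Yes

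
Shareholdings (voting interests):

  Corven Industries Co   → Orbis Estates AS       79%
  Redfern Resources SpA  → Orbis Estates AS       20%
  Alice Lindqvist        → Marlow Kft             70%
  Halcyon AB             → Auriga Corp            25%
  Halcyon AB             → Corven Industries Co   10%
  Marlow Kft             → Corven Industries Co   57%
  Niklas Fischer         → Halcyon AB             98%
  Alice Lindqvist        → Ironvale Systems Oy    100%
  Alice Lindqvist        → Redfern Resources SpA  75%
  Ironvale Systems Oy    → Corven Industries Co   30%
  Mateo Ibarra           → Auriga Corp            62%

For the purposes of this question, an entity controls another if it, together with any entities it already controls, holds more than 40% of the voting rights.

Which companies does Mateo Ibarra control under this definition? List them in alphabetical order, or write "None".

Auriga Corp

Mateo holds 62% of Auriga, so Mateo controls Auriga.
No other company's threshold is met.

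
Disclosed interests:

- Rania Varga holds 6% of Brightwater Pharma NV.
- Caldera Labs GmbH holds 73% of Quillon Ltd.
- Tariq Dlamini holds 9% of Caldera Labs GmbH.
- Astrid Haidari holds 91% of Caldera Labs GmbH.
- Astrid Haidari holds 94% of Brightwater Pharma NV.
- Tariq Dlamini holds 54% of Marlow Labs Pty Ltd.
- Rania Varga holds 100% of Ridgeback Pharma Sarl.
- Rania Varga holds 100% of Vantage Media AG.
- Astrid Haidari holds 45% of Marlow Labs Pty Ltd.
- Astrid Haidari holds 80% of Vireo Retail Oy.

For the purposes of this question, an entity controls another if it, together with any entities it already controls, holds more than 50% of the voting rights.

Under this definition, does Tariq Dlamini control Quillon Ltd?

No

Tariq holds 54% of Marlow, so Tariq controls Marlow.
Neither Tariq nor any entity Tariq controls holds any voting interest in Quillon.
So Tariq does not control Quillon.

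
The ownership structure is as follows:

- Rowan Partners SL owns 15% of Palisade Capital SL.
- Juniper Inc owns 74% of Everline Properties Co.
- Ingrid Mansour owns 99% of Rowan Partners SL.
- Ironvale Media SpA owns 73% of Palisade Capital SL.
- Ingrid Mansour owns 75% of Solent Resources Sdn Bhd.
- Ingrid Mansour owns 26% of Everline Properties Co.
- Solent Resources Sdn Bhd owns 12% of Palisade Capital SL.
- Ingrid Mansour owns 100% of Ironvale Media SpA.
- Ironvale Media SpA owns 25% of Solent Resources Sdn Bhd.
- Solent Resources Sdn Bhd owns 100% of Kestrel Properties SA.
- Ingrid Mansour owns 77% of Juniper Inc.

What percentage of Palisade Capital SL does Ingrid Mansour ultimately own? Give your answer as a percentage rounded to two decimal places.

99.85%

Ingrid reaches Palisade along 4 paths.
Via Rowan: 99% × 15% = 14.85%.
Via Solent: 75% × 12% = 9%.
Via Ironvale → Solent: 100% × 25% × 12% = 3%.
Via Ironvale: 100% × 73% = 73%.
Total: 14.85% + 9% + 3% + 73% = 99.85%.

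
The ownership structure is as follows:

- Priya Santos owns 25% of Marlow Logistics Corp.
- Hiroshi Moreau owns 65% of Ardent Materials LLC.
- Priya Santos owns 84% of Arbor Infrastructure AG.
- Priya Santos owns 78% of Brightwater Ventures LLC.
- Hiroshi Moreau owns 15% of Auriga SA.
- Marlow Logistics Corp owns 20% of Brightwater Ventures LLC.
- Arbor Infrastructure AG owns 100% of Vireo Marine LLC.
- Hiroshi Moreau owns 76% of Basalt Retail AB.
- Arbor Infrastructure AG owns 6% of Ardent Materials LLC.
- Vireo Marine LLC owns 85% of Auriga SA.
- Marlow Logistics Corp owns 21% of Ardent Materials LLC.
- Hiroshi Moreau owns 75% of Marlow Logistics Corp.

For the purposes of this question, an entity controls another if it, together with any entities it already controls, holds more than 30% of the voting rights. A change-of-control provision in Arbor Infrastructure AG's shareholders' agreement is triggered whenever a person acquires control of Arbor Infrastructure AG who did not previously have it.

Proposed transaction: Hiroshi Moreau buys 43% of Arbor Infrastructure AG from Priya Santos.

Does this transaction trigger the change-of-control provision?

Yes

The purchase adds only to Hiroshi's holdings (Priya's stake shrinks), so Hiroshi is the only person who could newly come to control Arbor.
Hiroshi holds 76% of Basalt, so Hiroshi controls Basalt.
Hiroshi holds 75% of Marlow, so Hiroshi controls Marlow.
Hiroshi and Marlow together hold 65% + 21% = 86% of Ardent, so Hiroshi controls Ardent.
Neither Hiroshi nor any entity Hiroshi controls holds any voting interest in Arbor.
So before the transaction, Hiroshi does not control Arbor.
After the purchase, Hiroshi holds 43% of Arbor directly, and Priya's stake falls to 41%.
Hiroshi holds 43% of Arbor, so Hiroshi controls Arbor.
Hiroshi did not control Arbor before and does after, so the clause is triggered.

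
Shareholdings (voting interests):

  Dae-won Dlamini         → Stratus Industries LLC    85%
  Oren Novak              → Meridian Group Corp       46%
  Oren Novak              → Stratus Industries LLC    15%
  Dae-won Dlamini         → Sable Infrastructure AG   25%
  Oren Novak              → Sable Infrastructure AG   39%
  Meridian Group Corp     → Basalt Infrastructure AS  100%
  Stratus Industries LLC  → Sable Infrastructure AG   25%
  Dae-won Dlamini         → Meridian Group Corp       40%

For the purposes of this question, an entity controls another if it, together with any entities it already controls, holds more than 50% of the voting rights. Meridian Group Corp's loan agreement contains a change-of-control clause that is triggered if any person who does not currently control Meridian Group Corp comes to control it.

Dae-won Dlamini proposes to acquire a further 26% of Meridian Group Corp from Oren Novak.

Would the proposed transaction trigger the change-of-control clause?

The purchase adds only to Dae-won's holdings (Oren's stake shrinks), so Dae-won is the only person who could newly come to control Meridian.
Dae-won holds 85% of Stratus, so Dae-won controls Stratus.
In Meridian, Dae-won's side holds only 40%, not > 50%.
So before the transaction, Dae-won does not control Meridian.
After the purchase, Dae-won's direct stake in Meridian rises to 40% + 26% = 66%, and Oren's stake falls to 20%.
Dae-won holds 66% of Meridian, so Dae-won controls Meridian.
Dae-won did not control Meridian before and does after, so the clause is triggered.

Yes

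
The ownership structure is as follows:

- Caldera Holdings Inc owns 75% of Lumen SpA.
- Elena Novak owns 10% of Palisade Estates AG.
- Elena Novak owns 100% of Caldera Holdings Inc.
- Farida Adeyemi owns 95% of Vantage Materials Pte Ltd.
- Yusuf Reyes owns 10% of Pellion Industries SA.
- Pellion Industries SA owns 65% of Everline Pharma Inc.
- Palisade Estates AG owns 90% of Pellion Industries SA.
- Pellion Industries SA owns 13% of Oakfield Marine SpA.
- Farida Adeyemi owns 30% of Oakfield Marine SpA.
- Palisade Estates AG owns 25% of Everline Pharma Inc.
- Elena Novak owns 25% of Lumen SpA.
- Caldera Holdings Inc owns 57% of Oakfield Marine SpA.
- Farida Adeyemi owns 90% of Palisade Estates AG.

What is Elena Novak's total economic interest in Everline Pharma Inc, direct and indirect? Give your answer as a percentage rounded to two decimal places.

Elena reaches Everline along 2 paths.
Via Palisade: 10% × 25% = 2.5%.
Via Palisade → Pellion: 10% × 90% × 65% = 5.85%.
Total: 2.5% + 5.85% = 8.35%.

8.35%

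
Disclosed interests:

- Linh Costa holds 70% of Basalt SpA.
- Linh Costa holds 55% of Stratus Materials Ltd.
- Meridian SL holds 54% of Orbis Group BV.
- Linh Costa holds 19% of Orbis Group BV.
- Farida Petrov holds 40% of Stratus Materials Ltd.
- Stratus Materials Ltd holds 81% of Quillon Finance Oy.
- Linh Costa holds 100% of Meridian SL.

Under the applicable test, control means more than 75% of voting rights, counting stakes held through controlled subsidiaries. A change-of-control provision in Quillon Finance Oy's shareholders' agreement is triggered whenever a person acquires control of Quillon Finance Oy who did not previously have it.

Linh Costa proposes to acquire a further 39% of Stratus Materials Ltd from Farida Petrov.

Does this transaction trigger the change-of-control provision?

Yes

The purchase adds only to Linh's holdings (Farida's stake shrinks), so Linh is the only person who could newly come to control Quillon.
Linh holds 100% of Meridian, so Linh controls Meridian.
Neither Linh nor any entity Linh controls holds any voting interest in Quillon.
So before the transaction, Linh does not control Quillon.
After the purchase, Linh's direct stake in Stratus rises to 55% + 39% = 94%, and Farida's stake falls to 1%.
Linh holds 94% of Stratus, so Linh controls Stratus.
Stratus holds 81% of Quillon, so Linh controls Quillon.
Linh did not control Quillon before and does after, so the clause is triggered.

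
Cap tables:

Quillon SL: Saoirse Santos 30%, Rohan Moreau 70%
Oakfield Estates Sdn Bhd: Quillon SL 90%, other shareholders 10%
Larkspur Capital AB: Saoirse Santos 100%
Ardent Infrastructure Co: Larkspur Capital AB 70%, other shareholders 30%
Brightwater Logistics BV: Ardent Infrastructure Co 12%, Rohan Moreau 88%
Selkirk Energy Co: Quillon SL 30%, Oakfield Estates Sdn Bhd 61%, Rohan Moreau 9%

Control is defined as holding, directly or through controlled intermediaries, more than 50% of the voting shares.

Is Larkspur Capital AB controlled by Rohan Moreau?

Rohan holds 70% of Quillon, so Rohan controls Quillon.
Quillon holds 90% of Oakfield, so Rohan controls Oakfield.
Rohan holds 88% of Brightwater, so Rohan controls Brightwater.
Quillon and Oakfield and Rohan together hold 30% + 61% + 9% = 100% of Selkirk, so Rohan controls Selkirk.
Neither Rohan nor any entity Rohan controls holds any voting interest in Larkspur.
So Rohan does not control Larkspur.

No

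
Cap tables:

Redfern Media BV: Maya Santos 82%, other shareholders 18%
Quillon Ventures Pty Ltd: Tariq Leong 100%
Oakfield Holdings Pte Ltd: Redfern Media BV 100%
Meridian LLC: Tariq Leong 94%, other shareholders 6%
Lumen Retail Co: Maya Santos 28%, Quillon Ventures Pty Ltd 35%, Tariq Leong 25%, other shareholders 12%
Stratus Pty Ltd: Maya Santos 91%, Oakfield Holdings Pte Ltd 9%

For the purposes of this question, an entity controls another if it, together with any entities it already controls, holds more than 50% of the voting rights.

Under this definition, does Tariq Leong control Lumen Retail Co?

Tariq holds 100% of Quillon, so Tariq controls Quillon.
Quillon and Tariq together hold 35% + 25% = 60% of Lumen, so Tariq controls Lumen.

Yes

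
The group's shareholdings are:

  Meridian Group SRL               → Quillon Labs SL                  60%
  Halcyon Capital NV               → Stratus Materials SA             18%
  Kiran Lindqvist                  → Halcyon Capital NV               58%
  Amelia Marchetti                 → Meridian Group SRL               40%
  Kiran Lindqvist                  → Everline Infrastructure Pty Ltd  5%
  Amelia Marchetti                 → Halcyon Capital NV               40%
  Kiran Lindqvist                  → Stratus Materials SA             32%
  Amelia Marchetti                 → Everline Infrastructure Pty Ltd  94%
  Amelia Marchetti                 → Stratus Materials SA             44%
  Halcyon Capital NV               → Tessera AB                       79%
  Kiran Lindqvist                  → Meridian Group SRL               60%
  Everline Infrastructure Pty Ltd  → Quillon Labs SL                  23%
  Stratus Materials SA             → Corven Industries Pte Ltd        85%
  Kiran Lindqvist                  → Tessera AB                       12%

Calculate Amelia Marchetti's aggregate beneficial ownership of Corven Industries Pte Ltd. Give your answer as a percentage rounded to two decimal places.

43.52%

Amelia reaches Corven along 2 paths.
Via Stratus: 44% × 85% = 37.4%.
Via Halcyon → Stratus: 40% × 18% × 85% = 6.12%.
Total: 37.4% + 6.12% = 43.52%.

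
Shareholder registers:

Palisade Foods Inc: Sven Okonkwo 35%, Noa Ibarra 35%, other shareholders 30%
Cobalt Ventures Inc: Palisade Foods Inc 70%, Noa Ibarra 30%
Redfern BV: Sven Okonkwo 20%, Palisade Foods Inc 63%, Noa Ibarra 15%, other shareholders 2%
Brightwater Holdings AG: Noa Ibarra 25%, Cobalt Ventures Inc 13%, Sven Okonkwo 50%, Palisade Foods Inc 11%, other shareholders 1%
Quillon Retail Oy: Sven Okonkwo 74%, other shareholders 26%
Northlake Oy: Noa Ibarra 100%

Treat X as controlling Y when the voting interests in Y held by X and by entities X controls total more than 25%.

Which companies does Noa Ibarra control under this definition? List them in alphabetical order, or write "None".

Brightwater Holdings AG, Cobalt Ventures Inc, Northlake Oy, Palisade Foods Inc, Redfern BV

Noa holds 35% of Palisade, so Noa controls Palisade.
Palisade and Noa together hold 70% + 30% = 100% of Cobalt, so Noa controls Cobalt.
Palisade and Noa together hold 63% + 15% = 78% of Redfern, so Noa controls Redfern.
Noa and Cobalt and Palisade together hold 25% + 13% + 11% = 49% of Brightwater, so Noa controls Brightwater.
Noa holds 100% of Northlake, so Noa controls Northlake.
No other company's threshold is met.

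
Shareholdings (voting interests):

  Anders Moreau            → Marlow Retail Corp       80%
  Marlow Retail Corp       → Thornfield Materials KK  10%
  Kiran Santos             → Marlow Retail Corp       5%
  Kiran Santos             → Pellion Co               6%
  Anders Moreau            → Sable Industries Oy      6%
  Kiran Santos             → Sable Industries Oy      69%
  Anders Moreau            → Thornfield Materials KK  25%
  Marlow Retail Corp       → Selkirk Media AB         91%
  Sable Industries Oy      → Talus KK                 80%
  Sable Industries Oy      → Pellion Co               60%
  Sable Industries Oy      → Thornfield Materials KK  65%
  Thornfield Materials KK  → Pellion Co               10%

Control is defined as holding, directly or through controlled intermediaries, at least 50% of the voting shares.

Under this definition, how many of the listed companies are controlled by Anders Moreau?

2

Anders holds 80% of Marlow, so Anders controls Marlow.
Marlow holds 91% of Selkirk, so Anders controls Selkirk.
No other company's threshold is met.
Anders controls 2 companies.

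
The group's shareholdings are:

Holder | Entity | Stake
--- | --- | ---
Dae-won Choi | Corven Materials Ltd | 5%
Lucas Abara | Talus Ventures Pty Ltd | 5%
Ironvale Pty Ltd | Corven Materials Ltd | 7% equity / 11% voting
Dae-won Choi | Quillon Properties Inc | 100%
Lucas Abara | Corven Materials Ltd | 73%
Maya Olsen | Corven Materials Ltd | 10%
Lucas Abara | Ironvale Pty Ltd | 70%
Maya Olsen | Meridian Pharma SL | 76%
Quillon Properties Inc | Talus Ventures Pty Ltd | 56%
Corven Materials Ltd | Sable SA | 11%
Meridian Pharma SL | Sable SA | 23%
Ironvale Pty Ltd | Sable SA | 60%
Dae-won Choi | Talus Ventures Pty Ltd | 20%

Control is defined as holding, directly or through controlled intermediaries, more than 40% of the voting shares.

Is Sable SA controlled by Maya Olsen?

No

Maya holds 76% of Meridian, so Maya controls Meridian.
In Sable, Maya's side holds only 23%, not > 40%.
So Maya does not control Sable.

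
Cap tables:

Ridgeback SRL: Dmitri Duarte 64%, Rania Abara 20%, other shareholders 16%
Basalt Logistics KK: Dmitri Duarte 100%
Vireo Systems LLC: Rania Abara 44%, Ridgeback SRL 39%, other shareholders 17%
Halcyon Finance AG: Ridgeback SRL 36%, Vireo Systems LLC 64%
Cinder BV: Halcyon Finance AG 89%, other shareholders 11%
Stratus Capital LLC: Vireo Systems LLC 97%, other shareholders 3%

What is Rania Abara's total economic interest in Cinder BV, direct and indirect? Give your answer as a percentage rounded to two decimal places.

35.91%

Rania reaches Cinder along 3 paths.
Via Ridgeback → Halcyon: 20% × 36% × 89% = 6.408%.
Via Vireo → Halcyon: 44% × 64% × 89% = 25.0624%.
Via Ridgeback → Vireo → Halcyon: 20% × 39% × 64% × 89% = 4.44288%.
Total: 6.408% + 25.0624% + 4.44288% = 35.91328%.
Rounded: 35.91%.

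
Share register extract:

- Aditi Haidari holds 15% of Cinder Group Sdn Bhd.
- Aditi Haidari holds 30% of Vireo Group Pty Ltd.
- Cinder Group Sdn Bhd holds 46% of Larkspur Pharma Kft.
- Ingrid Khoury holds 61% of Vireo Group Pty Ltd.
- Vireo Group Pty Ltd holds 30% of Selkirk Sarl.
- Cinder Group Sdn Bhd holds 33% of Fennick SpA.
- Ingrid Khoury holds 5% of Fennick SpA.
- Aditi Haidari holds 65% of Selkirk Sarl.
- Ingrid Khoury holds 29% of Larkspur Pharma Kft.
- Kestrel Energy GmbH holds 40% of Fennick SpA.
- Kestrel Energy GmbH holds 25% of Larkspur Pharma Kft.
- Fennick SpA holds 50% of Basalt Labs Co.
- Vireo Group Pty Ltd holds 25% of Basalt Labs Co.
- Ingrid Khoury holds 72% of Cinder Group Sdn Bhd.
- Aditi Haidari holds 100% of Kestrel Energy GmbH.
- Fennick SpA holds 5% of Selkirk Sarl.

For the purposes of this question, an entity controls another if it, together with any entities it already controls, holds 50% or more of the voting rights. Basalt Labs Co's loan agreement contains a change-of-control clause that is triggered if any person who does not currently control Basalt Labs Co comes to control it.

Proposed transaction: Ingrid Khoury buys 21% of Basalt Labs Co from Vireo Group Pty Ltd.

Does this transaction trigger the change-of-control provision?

The purchase adds only to Ingrid's holdings (Vireo's stake shrinks), so Ingrid is the only person who could newly come to control Basalt.
Ingrid holds 72% of Cinder, so Ingrid controls Cinder.
Ingrid holds 61% of Vireo, so Ingrid controls Vireo.
Ingrid and Cinder together hold 29% + 46% = 75% of Larkspur, so Ingrid controls Larkspur.
In Basalt, Ingrid's side holds only 25%, not ≥ 50%.
So before the transaction, Ingrid does not control Basalt.
After the purchase, Ingrid holds 21% of Basalt directly, and Vireo's stake falls to 4%.
After the transaction, Ingrid's side holds 4% + 21% = 25% of Basalt, not ≥ 50%, so Ingrid still does not control Basalt.
No new person acquires control, so the clause is not triggered.

No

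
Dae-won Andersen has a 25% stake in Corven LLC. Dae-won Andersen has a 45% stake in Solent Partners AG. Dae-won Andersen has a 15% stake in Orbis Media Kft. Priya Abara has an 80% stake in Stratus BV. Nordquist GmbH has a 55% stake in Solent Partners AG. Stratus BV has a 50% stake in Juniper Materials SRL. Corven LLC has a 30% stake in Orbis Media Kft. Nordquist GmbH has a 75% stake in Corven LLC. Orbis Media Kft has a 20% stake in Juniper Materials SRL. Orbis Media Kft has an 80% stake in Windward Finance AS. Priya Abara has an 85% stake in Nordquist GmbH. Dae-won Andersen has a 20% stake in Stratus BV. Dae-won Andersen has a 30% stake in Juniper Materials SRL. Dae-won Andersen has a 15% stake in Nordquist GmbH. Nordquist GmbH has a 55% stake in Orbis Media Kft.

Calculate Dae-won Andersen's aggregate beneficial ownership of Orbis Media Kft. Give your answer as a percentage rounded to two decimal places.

34.13%

Dae-won reaches Orbis along 4 paths.
Direct stake: 15% = 15%.
Via Nordquist: 15% × 55% = 8.25%.
Via Nordquist → Corven: 15% × 75% × 30% = 3.375%.
Via Corven: 25% × 30% = 7.5%.
Total: 15% + 8.25% + 3.375% + 7.5% = 34.125%.
Rounded: 34.13%.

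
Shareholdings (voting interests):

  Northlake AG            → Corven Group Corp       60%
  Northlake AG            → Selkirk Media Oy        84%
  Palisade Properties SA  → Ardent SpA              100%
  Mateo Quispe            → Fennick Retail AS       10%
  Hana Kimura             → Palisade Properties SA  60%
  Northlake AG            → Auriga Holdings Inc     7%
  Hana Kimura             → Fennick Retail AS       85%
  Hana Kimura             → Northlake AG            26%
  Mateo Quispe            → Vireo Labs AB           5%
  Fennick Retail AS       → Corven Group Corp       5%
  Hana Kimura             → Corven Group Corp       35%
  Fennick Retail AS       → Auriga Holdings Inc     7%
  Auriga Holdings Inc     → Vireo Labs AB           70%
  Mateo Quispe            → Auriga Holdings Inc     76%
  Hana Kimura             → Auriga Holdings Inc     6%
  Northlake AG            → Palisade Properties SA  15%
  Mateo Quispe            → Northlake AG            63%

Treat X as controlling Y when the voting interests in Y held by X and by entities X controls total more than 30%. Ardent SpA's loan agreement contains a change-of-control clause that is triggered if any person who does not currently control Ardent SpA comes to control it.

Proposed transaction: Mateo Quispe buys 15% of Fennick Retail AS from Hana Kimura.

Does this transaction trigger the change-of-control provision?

The purchase adds only to Mateo's holdings (Hana's stake shrinks), so Mateo is the only person who could newly come to control Ardent.
Mateo holds 63% of Northlake, so Mateo controls Northlake.
Mateo and Northlake together hold 76% + 7% = 83% of Auriga, so Mateo controls Auriga.
Northlake holds 60% of Corven, so Mateo controls Corven.
Auriga and Mateo together hold 70% + 5% = 75% of Vireo, so Mateo controls Vireo.
Northlake holds 84% of Selkirk, so Mateo controls Selkirk.
Neither Mateo nor any entity Mateo controls holds any voting interest in Ardent.
So before the transaction, Mateo does not control Ardent.
After the purchase, Mateo's direct stake in Fennick rises to 10% + 15% = 25%, and Hana's stake falls to 70%.
Mateo's side now holds 25% of Fennick, not > 30%, so Mateo still does not control Fennick.
After the transaction, neither Mateo nor any entity Mateo controls holds a voting interest in Ardent, so Mateo still does not control it.
No new person acquires control, so the clause is not triggered.

No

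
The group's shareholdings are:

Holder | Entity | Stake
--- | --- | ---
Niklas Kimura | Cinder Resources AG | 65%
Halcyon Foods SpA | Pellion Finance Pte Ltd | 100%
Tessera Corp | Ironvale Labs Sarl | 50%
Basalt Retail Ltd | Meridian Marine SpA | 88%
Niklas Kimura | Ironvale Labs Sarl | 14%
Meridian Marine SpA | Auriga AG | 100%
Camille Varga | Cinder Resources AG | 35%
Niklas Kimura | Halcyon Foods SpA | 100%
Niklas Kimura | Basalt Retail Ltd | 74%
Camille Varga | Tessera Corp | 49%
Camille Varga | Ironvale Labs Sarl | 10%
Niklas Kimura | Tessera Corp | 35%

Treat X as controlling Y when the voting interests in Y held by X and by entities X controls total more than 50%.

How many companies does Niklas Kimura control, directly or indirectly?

6

Niklas holds 74% of Basalt, so Niklas controls Basalt.
Niklas holds 65% of Cinder, so Niklas controls Cinder.
Basalt holds 88% of Meridian, so Niklas controls Meridian.
Niklas holds 100% of Halcyon, so Niklas controls Halcyon.
Meridian holds 100% of Auriga, so Niklas controls Auriga.
Halcyon holds 100% of Pellion, so Niklas controls Pellion.
No other company's threshold is met.
Niklas controls 6 companies.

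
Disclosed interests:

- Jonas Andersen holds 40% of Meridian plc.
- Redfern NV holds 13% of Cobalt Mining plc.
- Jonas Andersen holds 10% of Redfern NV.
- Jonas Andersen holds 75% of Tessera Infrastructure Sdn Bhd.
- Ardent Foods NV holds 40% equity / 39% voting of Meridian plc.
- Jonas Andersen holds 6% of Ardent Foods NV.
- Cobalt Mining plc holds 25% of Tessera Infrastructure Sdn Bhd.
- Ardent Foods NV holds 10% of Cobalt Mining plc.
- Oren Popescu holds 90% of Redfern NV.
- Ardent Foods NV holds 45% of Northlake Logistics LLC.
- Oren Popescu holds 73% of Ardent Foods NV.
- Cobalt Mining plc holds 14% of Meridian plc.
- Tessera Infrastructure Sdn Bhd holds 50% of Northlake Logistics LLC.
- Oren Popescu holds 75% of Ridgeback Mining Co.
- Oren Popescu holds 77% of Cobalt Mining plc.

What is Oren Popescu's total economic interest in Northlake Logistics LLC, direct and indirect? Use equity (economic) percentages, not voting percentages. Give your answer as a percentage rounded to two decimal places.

44.85%

Oren reaches Northlake along 4 paths.
Via Ardent: 73% × 45% = 32.85%.
Via Redfern → Cobalt → Tessera: 90% × 13% × 25% × 50% = 1.4625%.
Via Cobalt → Tessera: 77% × 25% × 50% = 9.625%.
Via Ardent → Cobalt → Tessera: 73% × 10% × 25% × 50% = 0.9125%.
Total: 32.85% + 1.4625% + 9.625% + 0.9125% = 44.85%.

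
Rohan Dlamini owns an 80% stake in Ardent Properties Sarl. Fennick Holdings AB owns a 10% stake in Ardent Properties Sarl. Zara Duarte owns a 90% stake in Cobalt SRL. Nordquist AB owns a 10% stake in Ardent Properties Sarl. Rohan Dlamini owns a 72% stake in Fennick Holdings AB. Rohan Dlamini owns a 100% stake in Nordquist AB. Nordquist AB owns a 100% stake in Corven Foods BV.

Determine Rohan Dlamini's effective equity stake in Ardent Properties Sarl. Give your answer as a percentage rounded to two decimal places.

97.20%

Rohan reaches Ardent along 3 paths.
Via Fennick: 72% × 10% = 7.2%.
Direct stake: 80% = 80%.
Via Nordquist: 100% × 10% = 10%.
Total: 7.2% + 80% + 10% = 97.2%.
Rounded: 97.20%.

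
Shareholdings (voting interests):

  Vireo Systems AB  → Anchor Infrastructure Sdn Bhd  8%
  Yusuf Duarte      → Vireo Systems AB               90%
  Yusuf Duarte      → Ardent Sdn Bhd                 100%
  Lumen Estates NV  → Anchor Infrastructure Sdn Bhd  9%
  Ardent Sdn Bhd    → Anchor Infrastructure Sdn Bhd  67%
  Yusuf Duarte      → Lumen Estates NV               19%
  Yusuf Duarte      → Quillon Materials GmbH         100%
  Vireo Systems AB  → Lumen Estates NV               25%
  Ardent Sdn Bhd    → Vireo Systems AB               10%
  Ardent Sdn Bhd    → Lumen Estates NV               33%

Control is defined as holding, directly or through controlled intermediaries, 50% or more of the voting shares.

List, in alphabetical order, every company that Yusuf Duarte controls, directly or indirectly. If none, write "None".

Yusuf holds 100% of Ardent, so Yusuf controls Ardent.
Ardent and Yusuf together hold 10% + 90% = 100% of Vireo, so Yusuf controls Vireo.
Yusuf holds 100% of Quillon, so Yusuf controls Quillon.
Ardent and Vireo and Yusuf together hold 33% + 25% + 19% = 77% of Lumen, so Yusuf controls Lumen.
Ardent and Lumen and Vireo together hold 67% + 9% + 8% = 84% of Anchor, so Yusuf controls Anchor.

Anchor Infrastructure Sdn Bhd, Ardent Sdn Bhd, Lumen Estates NV, Quillon Materials GmbH, Vireo Systems AB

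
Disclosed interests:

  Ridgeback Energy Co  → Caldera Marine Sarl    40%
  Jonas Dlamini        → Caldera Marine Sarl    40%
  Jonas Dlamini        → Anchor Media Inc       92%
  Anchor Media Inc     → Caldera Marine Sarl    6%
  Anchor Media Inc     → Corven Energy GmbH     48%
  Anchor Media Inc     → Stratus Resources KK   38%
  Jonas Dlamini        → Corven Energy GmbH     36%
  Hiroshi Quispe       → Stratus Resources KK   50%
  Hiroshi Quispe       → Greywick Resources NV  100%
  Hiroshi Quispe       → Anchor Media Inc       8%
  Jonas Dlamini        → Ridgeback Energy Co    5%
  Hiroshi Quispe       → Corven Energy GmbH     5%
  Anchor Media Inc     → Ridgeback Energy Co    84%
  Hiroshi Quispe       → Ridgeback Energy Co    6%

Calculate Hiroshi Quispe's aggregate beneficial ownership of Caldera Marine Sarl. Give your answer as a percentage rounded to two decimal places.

5.57%

Hiroshi reaches Caldera along 3 paths.
Via Anchor: 8% × 6% = 0.48%.
Via Anchor → Ridgeback: 8% × 84% × 40% = 2.688%.
Via Ridgeback: 6% × 40% = 2.4%.
Total: 0.48% + 2.688% + 2.4% = 5.568%.
Rounded: 5.57%.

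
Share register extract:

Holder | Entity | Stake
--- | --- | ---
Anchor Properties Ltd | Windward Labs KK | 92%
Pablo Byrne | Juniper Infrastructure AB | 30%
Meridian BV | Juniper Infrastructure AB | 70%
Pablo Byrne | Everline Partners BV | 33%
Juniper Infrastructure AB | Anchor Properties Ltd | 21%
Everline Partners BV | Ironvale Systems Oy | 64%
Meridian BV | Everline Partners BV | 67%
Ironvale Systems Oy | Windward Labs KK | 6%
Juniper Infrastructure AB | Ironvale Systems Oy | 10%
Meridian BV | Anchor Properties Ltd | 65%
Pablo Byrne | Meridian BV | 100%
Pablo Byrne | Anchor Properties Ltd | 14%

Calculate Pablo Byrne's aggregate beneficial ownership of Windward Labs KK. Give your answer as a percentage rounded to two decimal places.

Pablo reaches Windward along 8 paths.
Via Juniper → Anchor: 30% × 21% × 92% = 5.796%.
Via Meridian → Juniper → Anchor: 100% × 70% × 21% × 92% = 13.524%.
Via Meridian → Anchor: 100% × 65% × 92% = 59.8%.
Via Anchor: 14% × 92% = 12.88%.
Via Juniper → Ironvale: 30% × 10% × 6% = 0.18%.
Via Meridian → Juniper → Ironvale: 100% × 70% × 10% × 6% = 0.42%.
Via Everline → Ironvale: 33% × 64% × 6% = 1.2672%.
Via Meridian → Everline → Ironvale: 100% × 67% × 64% × 6% = 2.5728%.
Total: 5.796% + 13.524% + 59.8% + 12.88% + 0.18% + 0.42% + 1.2672% + 2.5728% = 96.44%.

96.44%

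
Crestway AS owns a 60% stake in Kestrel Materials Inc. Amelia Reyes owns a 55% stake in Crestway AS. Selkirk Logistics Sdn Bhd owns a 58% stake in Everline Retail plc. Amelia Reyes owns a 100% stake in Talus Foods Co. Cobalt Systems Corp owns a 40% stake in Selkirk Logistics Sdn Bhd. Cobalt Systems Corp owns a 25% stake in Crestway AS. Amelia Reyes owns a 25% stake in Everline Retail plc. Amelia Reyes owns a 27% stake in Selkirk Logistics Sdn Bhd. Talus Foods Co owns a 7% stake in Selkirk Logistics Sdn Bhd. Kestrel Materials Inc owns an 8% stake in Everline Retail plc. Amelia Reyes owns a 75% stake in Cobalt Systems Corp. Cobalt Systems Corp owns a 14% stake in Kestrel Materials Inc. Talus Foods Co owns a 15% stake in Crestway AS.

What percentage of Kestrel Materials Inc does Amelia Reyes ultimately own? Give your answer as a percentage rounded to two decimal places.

63.75%

Amelia reaches Kestrel along 4 paths.
Via Cobalt: 75% × 14% = 10.5%.
Via Crestway: 55% × 60% = 33%.
Via Cobalt → Crestway: 75% × 25% × 60% = 11.25%.
Via Talus → Crestway: 100% × 15% × 60% = 9%.
Total: 10.5% + 33% + 11.25% + 9% = 63.75%.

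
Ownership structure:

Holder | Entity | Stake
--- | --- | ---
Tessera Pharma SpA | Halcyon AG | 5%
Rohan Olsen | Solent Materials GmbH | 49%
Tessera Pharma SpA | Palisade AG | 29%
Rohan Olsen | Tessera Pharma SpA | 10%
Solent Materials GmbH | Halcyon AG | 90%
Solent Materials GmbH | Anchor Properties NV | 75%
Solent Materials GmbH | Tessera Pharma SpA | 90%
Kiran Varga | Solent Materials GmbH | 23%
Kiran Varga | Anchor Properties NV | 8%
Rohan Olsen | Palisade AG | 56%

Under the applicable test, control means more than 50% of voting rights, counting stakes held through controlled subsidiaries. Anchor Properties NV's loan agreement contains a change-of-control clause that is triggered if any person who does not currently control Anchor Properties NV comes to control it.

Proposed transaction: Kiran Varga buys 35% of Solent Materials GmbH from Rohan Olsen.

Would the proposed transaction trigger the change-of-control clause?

The purchase adds only to Kiran's holdings (Rohan's stake shrinks), so Kiran is the only person who could newly come to control Anchor.
Kiran's largest direct stake is 23% in Solent, which does not meet the threshold, so Kiran controls no company.
In Anchor, Kiran's side holds only 8%, not > 50%.
So before the transaction, Kiran does not control Anchor.
After the purchase, Kiran's direct stake in Solent rises to 23% + 35% = 58%, and Rohan's stake falls to 14%.
Kiran holds 58% of Solent, so Kiran controls Solent.
Kiran and Solent together hold 8% + 75% = 83% of Anchor, so Kiran controls Anchor.
Kiran did not control Anchor before and does after, so the clause is triggered.

Yes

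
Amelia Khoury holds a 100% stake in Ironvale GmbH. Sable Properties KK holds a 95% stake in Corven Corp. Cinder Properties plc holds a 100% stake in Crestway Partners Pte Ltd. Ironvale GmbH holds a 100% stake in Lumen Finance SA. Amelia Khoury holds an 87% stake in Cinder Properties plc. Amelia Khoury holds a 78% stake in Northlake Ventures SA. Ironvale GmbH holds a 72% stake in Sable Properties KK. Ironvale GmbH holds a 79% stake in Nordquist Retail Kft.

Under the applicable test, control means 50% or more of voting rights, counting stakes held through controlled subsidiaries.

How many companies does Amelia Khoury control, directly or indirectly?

8

Amelia holds 87% of Cinder, so Amelia controls Cinder.
Amelia holds 100% of Ironvale, so Amelia controls Ironvale.
Cinder holds 100% of Crestway, so Amelia controls Crestway.
Ironvale holds 72% of Sable, so Amelia controls Sable.
Ironvale holds 79% of Nordquist, so Amelia controls Nordquist.
Amelia holds 78% of Northlake, so Amelia controls Northlake.
Sable holds 95% of Corven, so Amelia controls Corven.
Ironvale holds 100% of Lumen, so Amelia controls Lumen.
Amelia controls 8 companies.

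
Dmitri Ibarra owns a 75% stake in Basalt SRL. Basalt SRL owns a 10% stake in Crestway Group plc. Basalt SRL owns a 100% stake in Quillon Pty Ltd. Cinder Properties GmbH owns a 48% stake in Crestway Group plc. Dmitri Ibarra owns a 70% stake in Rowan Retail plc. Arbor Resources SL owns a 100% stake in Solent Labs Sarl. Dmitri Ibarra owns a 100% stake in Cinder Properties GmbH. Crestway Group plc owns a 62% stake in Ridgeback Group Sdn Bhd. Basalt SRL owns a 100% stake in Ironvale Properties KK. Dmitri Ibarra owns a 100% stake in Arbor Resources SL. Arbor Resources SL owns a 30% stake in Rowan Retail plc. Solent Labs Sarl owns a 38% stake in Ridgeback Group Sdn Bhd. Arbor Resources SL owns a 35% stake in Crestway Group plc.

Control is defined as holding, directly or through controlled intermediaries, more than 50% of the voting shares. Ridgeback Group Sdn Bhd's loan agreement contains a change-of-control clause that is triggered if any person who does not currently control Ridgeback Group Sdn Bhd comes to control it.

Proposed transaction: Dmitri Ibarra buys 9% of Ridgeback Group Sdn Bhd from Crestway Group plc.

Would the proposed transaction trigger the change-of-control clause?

The purchase adds only to Dmitri's holdings (Crestway's stake shrinks), so Dmitri is the only person who could newly come to control Ridgeback.
Dmitri holds 75% of Basalt, so Dmitri controls Basalt.
Dmitri holds 100% of Cinder, so Dmitri controls Cinder.
Dmitri holds 100% of Arbor, so Dmitri controls Arbor.
Cinder and Arbor and Basalt together hold 48% + 35% + 10% = 93% of Crestway, so Dmitri controls Crestway.
Arbor holds 100% of Solent, so Dmitri controls Solent.
Crestway and Solent together hold 62% + 38% = 100% of Ridgeback, so Dmitri controls Ridgeback.
So Dmitri already controls Ridgeback before the transaction.
After the purchase, Dmitri holds 9% of Ridgeback directly, and Crestway's stake falls to 53%.
Dmitri controlled Ridgeback already, so this is not a new person acquiring control; every other person's position is unchanged or reduced.
No new person acquires control, so the clause is not triggered.

No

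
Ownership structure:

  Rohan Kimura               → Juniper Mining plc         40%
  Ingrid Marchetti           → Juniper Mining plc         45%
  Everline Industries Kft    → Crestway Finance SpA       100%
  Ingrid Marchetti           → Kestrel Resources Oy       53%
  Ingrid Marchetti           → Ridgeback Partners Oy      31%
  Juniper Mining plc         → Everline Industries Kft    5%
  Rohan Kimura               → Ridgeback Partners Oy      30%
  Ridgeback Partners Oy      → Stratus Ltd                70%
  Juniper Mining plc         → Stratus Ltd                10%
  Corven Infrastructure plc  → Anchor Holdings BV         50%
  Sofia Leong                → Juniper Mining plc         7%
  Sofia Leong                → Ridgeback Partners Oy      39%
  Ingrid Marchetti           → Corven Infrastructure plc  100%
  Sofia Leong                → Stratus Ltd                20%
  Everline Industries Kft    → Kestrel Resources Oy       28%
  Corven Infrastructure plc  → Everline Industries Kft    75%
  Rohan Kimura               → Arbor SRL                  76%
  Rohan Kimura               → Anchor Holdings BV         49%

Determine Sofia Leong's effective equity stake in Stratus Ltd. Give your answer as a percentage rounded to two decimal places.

48.00%

Sofia reaches Stratus along 3 paths.
Direct stake: 20% = 20%.
Via Ridgeback: 39% × 70% = 27.3%.
Via Juniper: 7% × 10% = 0.7%.
Total: 20% + 27.3% + 0.7% = 48%.
Rounded: 48.00%.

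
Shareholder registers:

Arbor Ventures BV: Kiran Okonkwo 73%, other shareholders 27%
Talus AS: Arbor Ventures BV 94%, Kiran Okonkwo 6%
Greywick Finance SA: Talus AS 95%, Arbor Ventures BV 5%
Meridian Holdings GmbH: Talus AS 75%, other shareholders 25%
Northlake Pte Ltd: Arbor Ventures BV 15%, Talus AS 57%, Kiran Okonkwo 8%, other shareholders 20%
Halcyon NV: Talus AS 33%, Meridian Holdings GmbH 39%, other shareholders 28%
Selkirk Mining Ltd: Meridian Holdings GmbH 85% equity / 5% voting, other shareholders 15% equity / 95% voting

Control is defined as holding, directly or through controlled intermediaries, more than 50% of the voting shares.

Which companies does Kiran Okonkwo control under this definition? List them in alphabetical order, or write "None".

Arbor Ventures BV, Greywick Finance SA, Halcyon NV, Meridian Holdings GmbH, Northlake Pte Ltd, Talus AS

Kiran holds 73% of Arbor, so Kiran controls Arbor.
Arbor and Kiran together hold 94% + 6% = 100% of Talus, so Kiran controls Talus.
Talus and Arbor together hold 95% + 5% = 100% of Greywick, so Kiran controls Greywick.
Talus holds 75% of Meridian, so Kiran controls Meridian.
Arbor and Talus and Kiran together hold 15% + 57% + 8% = 80% of Northlake, so Kiran controls Northlake.
Talus and Meridian together hold 33% + 39% = 72% of Halcyon, so Kiran controls Halcyon.
No other company's threshold is met.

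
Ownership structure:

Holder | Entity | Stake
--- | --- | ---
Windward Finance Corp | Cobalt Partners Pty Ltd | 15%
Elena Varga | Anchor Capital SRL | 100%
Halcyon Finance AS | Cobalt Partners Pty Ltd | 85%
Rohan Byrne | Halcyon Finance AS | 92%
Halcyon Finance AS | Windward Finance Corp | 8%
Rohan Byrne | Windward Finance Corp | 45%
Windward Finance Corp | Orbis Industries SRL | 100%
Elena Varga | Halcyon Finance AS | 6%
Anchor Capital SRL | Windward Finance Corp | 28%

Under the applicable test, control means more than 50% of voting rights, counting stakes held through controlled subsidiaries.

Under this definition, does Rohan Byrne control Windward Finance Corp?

Yes

Rohan holds 92% of Halcyon, so Rohan controls Halcyon.
Rohan and Halcyon together hold 45% + 8% = 53% of Windward, so Rohan controls Windward.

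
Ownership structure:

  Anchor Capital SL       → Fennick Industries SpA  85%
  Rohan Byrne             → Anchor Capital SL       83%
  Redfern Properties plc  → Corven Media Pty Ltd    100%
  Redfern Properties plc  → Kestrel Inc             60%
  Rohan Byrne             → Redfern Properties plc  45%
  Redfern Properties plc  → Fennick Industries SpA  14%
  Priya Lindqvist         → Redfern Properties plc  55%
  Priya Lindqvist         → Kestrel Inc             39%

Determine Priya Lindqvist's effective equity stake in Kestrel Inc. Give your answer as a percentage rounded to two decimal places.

Priya reaches Kestrel along 2 paths.
Direct stake: 39% = 39%.
Via Redfern: 55% × 60% = 33%.
Total: 39% + 33% = 72%.
Rounded: 72.00%.

72.00%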